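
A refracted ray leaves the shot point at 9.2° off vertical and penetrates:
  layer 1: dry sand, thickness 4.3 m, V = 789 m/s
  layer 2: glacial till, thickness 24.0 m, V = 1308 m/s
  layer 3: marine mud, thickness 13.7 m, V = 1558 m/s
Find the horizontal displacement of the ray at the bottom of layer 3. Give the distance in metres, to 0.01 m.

11.85 m

Ray parameter p = sin 9.2° / 789 m/s = 2.0264e-04 s/m.
Layer 1: θ = 9.20°; offset = 4.3·tan 9.20° = 0.6964 m.
Layer 2: sin θ = p·1308 = 0.2651 → θ = 15.37°; offset = 24.0·tan 15.37° = 6.5972 m.
Layer 3: sin θ = p·1558 = 0.3157 → θ = 18.40°; offset = 13.7·tan 18.40° = 4.5584 m.
Summing the layer offsets gives 11.8520 m.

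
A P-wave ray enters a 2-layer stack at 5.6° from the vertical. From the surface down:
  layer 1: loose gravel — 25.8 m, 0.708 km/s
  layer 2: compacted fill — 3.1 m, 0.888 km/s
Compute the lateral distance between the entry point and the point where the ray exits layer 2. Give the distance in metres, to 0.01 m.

2.91 m

Ray parameter p = sin 5.6° / 0.708 km/s = 1.3783e-01 s/km.
Layer 1: θ = 5.60°; offset = 25.8·tan 5.60° = 2.5297 m.
Layer 2: sin θ = p·0.888 = 0.1224 → θ = 7.03°; offset = 3.1·tan 7.03° = 0.3823 m.
Total horizontal offset = 2.9120 m.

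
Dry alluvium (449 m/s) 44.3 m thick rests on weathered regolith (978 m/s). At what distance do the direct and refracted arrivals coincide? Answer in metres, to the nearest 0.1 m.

145.5 m

x_cross = 2h·√((V₂+V₁)/(V₂−V₁)).
(V₂+V₁)/(V₂−V₁) = (978+449)/(978−449) = 2.6975; √ = 1.6424.
x_cross = 2·44.3·1.6424 = 145.52 m.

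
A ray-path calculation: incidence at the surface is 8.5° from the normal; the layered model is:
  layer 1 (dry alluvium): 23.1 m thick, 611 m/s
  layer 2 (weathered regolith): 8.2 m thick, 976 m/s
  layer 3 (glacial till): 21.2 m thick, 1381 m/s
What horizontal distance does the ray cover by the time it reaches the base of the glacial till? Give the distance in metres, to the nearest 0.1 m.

13.0 m

Apply Snell's law at each interface; in layer i the horizontal offset is hᵢ·tan θᵢ.
Layer 1: θ = 8.50°; offset = 23.1·tan 8.50° = 3.452 m.
Layer 2: sin θ = 976·sin 8.5°/611 = 0.2361, θ = 13.66°; offset = 8.2·tan 13.66° = 1.992 m.
Layer 3: sin θ = 1381·sin 8.5°/611 = 0.3341, θ = 19.52°; offset = 21.2·tan 19.52° = 7.514 m.
Total horizontal offset = 12.959 m.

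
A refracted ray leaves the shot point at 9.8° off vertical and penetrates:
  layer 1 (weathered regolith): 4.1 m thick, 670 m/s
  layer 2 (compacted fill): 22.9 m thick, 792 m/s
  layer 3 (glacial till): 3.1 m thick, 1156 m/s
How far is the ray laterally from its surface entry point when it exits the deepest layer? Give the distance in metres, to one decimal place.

6.4 m

Apply Snell's law at each interface; in layer i the horizontal offset is hᵢ·tan θᵢ.
Layer 1: θ = 9.80°; offset = 4.1·tan 9.80° = 0.708 m.
Layer 2: sin θ = 792·sin 9.8°/670 = 0.2012, θ = 11.61°; offset = 22.9·tan 11.61° = 4.704 m.
Layer 3: sin θ = 1156·sin 9.8°/670 = 0.2937, θ = 17.08°; offset = 3.1·tan 17.08° = 0.952 m.
Total horizontal offset = 6.364 m.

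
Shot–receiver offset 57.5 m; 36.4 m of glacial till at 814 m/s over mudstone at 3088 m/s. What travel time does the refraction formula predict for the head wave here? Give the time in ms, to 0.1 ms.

104.9 ms

θ_c = arcsin(V₁/V₂) = arcsin(814/3088) = 15.28°, cos θ_c = 0.9646.
Intercept time tᵢ = 2h cos θ_c / V₁ = 2·36.4·0.9646/814 = 0.08627 s.
t = x/V₂ + tᵢ = 57.5/3088 + 0.08627 = 0.10489 s.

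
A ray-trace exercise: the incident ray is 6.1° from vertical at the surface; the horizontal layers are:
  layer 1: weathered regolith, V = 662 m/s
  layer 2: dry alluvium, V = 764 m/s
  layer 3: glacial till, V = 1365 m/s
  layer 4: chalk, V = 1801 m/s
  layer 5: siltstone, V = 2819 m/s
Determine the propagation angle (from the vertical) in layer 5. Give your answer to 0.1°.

26.9°

Ray parameter p = sin 6.1° / 662 = 1.6052e-04 s/m.
sin θ_5 = p·V_5 = 1.6052e-04 × 2819 = 0.4525.
θ_5 = 26.90° from the vertical.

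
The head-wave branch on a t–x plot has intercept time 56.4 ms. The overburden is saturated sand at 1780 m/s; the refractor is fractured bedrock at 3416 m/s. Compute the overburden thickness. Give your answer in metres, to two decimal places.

h = tᵢ·V₁·V₂ / (2·√(V₂²−V₁²)).
√(V₂²−V₁²) = √(3416² − 1780²) = 2915.6 m/s.
h = 0.0564 s × 1780 × 3416 / (2 × 2915.6) = 58.81 m.

58.81 m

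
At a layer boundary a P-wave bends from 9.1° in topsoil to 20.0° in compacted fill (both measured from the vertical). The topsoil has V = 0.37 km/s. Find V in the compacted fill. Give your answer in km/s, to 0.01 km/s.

0.80 km/s

Snell's law: sin 9.1°/V₁ = sin 20.0°/V₂.
V₂ = V₁·sin 20.0°/sin 9.1° = 0.37 × 2.1625 = 0.80 km/s.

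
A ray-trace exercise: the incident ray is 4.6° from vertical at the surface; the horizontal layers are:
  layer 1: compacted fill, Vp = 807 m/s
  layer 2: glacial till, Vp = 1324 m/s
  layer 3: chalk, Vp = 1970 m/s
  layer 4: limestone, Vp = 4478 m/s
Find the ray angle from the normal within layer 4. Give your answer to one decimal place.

26.4°

Ray parameter p = sin 4.6° / 807 = 9.9379e-05 s/m.
sin θ_4 = p·V_4 = 9.9379e-05 × 4478 = 0.4450.
θ_4 = arcsin 0.4450 = 26.42°.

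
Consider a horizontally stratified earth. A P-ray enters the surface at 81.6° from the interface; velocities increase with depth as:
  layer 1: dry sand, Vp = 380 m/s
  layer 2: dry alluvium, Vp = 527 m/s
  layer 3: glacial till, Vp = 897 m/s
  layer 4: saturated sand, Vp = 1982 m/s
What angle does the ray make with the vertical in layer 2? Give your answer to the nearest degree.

12°

From the normal: θ₁ = 90° − 81.6° = 8.4°.
Ray parameter p = sin 8.4° / 380 = 3.8443e-04 s/m.
sin θ_2 = p·V_2 = 3.8443e-04 × 527 = 0.2026.
θ_2 = 11.69° from the vertical.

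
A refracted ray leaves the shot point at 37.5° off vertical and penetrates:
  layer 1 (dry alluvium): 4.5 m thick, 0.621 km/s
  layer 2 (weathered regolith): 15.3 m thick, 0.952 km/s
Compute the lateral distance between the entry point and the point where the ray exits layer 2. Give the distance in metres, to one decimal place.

p = sin θ₁/V₁ = sin 37.5°/0.621 = 9.8029e-01 s/km is conserved through the stack.
Layer 1: θ = 37.50°; offset = 4.5·tan 37.50° = 3.453 m.
Layer 2: sin θ = p·0.952 = 0.9332 → θ = 68.95°; offset = 15.3·tan 68.95° = 39.744 m.
Summing the layer offsets gives 43.197 m.

43.2 m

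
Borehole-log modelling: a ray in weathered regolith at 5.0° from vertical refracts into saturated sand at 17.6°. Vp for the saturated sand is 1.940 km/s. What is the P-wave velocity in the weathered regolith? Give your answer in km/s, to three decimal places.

sin 5.0° = 0.0872; sin 17.6° = 0.3024.
V₁ = V₂·(sin θ₁/sin θ₂) = 1.940·(0.0872/0.3024) = 0.559 km/s.

0.559 km/s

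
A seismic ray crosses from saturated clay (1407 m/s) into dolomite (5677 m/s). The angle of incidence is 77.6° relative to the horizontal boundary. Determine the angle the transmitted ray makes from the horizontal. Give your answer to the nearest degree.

Angle from the normal: 90° − 77.6° = 12.4°.
Snell's law: sin θ₂ = (V₂/V₁)·sin θ₁ = (5677/1407)·sin 12.4° = 0.8664.
θ₂ = arcsin 0.8664 = 60.05° from the normal.
From the interface: 90° − 60.05° = 29.95°.

30°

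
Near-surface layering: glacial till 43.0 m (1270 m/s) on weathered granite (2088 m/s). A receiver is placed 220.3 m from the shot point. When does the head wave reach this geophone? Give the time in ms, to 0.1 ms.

θ_c = arcsin(V₁/V₂) = arcsin(1270/2088) = 37.46°, cos θ_c = 0.7938.
Intercept time tᵢ = 2h cos θ_c / V₁ = 2·43.0·0.7938/1270 = 0.05375 s.
t = x/V₂ + tᵢ = 220.3/2088 + 0.05375 = 0.15926 s.

159.3 ms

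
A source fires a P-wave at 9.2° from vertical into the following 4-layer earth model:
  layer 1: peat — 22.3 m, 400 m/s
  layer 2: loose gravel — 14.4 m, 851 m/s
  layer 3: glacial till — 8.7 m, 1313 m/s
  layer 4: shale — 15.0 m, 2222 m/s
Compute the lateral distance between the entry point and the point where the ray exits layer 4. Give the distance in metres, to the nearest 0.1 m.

43.2 m

Apply Snell's law at each interface; in layer i the horizontal offset is hᵢ·tan θᵢ.
Layer 1: θ = 9.20°; offset = 22.3·tan 9.20° = 3.612 m.
Layer 2: sin θ = 851·sin 9.2°/400 = 0.3401, θ = 19.89°; offset = 14.4·tan 19.89° = 5.209 m.
Layer 3: sin θ = 1313·sin 9.2°/400 = 0.5248, θ = 31.66°; offset = 8.7·tan 31.66° = 5.364 m.
Layer 4: sin θ = 2222·sin 9.2°/400 = 0.8881, θ = 62.64°; offset = 15.0·tan 62.64° = 28.988 m.
Summing the layer offsets gives 43.172 m.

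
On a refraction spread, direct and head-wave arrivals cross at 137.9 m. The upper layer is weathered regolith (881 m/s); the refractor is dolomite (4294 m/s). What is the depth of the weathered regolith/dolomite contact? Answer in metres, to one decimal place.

h = (x_cross/2)·√((V₂−V₁)/(V₂+V₁)).
(V₂−V₁)/(V₂+V₁) = (4294−881)/(4294+881) = 0.6595; √ = 0.8121.
h = (137.9/2)·0.8121 = 55.99 m.

56.0 m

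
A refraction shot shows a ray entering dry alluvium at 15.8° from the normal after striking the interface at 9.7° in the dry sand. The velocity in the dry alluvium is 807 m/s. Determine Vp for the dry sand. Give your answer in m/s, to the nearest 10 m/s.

sin 9.7° = 0.1685; sin 15.8° = 0.2723.
V₁ = V₂·(sin θ₁/sin θ₂) = 807·(0.1685/0.2723) = 499.38 m/s.

500 m/s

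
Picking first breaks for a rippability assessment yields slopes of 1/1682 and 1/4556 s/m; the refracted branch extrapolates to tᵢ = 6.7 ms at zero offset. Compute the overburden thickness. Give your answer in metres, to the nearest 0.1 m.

6.1 m

h = tᵢ·V₁·V₂ / (2·√(V₂²−V₁²)).
√(V₂²−V₁²) = √(4556² − 1682²) = 4234.1 m/s.
h = 0.0067 s × 1682 × 4556 / (2 × 4234.1) = 6.06 m.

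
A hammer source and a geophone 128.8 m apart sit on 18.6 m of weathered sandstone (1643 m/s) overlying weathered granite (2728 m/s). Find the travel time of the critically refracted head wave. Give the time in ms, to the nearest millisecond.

θ_c = arcsin(V₁/V₂) = arcsin(1643/2728) = 37.03°, cos θ_c = 0.7983.
Intercept time tᵢ = 2h cos θ_c / V₁ = 2·18.6·0.7983/1643 = 0.01807 s.
t = x/V₂ + tᵢ = 128.8/2728 + 0.01807 = 0.06529 s.

65 ms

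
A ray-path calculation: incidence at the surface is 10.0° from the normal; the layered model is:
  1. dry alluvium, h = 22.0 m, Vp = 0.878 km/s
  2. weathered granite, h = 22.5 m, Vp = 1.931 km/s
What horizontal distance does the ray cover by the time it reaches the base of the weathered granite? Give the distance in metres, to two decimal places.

13.18 m

Apply Snell's law at each interface; in layer i the horizontal offset is hᵢ·tan θᵢ.
Layer 1: θ = 10.00°; offset = 22.0·tan 10.00° = 3.8792 m.
Layer 2: sin θ = 1.931·sin 10.0°/0.878 = 0.3819, θ = 22.45°; offset = 22.5·tan 22.45° = 9.2977 m.
Σ offsets = 13.1769 m.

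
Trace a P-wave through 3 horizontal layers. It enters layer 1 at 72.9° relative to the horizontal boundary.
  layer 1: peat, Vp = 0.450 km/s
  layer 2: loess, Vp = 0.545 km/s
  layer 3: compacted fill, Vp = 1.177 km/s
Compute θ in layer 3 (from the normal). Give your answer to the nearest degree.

From the normal: θ₁ = 90° − 72.9° = 17.1°.
Snell's law across each interface conserves sin θ / V, so sin θ_3 = V_3·sin θ₁/V₁.
sin θ_3 = 1.177 × sin 17.1° / 0.450 = 0.7691.
θ_3 = arcsin 0.7691 = 50.27°.

50°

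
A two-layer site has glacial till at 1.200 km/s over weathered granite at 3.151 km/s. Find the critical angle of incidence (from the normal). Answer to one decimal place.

22.4°

Critical incidence: sin θ_c = V₁/V₂ = 1.200/3.151 = 0.3808.
θ_c = arcsin 0.3808 = 22.39°.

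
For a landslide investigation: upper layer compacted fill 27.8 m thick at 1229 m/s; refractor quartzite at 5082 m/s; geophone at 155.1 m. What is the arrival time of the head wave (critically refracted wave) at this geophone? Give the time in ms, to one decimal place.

t = x/V₂ + 2h·√(V₂²−V₁²)/(V₁V₂).
√(V₂²−V₁²) = √(5082²−1229²) = 4931.2 m/s; delay term = 2·27.8·4931.2/(1229·5082) = 0.04390 s.
t = 155.1/5082 + 0.04390 = 0.07442 s.

74.4 ms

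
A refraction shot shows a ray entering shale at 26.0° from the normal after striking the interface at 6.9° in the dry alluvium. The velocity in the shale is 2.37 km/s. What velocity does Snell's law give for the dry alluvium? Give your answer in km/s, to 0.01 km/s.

0.65 km/s

Snell's law: sin 6.9°/V₁ = sin 26.0°/V₂.
V₁ = V₂·sin 6.9°/sin 26.0° = 2.37 × 0.2741 = 0.65 km/s.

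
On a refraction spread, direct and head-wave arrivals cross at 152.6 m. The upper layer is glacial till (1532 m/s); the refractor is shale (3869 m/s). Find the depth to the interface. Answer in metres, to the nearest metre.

h = (x_cross/2)·√((V₂−V₁)/(V₂+V₁)).
(V₂−V₁)/(V₂+V₁) = (3869−1532)/(3869+1532) = 0.4327; √ = 0.6578.
h = (152.6/2)·0.6578 = 50.19 m.

50 m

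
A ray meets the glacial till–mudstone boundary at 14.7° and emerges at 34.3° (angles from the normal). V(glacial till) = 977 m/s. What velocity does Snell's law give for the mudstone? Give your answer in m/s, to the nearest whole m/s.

2170 m/s

sin 14.7° = 0.2538; sin 34.3° = 0.5635.
V₂ = V₁·(sin θ₂/sin θ₁) = 977·(0.5635/0.2538) = 2169.65 m/s.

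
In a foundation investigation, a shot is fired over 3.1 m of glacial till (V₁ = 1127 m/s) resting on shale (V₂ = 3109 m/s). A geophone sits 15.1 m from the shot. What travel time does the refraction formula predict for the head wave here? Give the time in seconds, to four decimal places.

0.0100 s

θ_c = arcsin(V₁/V₂) = arcsin(1127/3109) = 21.25°, cos θ_c = 0.9320.
Intercept time tᵢ = 2h cos θ_c / V₁ = 2·3.1·0.9320/1127 = 0.00513 s.
t = x/V₂ + tᵢ = 15.1/3109 + 0.00513 = 0.00998 s.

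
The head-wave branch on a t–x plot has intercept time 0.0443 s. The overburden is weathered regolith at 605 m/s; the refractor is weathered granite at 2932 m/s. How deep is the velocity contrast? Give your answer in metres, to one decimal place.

θ_c = arcsin(605/2932) = 11.91°; cos θ_c = 0.9785.
tᵢ = 2h cos θ_c/V₁ ⇒ h = tᵢ·V₁/(2 cos θ_c) = 0.0443·605/(2·0.9785) = 13.70 m.

13.7 m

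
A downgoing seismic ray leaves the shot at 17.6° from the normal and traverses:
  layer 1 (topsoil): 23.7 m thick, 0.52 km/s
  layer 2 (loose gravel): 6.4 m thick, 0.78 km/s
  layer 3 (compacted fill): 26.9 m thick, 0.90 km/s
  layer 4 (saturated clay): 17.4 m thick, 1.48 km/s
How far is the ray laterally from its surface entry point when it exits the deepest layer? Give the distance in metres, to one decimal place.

56.7 m

Ray parameter p = sin 17.6° / 0.52 km/s = 5.8148e-01 s/km.
Layer 1: θ = 17.60°; offset = 23.7·tan 17.60° = 7.518 m.
Layer 2: sin θ = p·0.78 = 0.4536 → θ = 26.97°; offset = 6.4·tan 26.97° = 3.257 m.
Layer 3: sin θ = p·0.90 = 0.5233 → θ = 31.56°; offset = 26.9·tan 31.56° = 16.521 m.
Layer 4: sin θ = p·1.48 = 0.8606 → θ = 59.38°; offset = 17.4·tan 59.38° = 29.402 m.
Σ offsets = 56.698 m.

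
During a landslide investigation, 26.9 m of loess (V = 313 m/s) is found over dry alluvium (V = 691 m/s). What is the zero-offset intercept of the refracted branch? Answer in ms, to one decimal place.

153.2 ms

tᵢ = 2h·√(V₂²−V₁²)/(V₁V₂).
√(V₂²−V₁²) = √(691²−313²) = 616.0 m/s.
tᵢ = 2·26.9·616.0/(313·691) = 0.15324 s.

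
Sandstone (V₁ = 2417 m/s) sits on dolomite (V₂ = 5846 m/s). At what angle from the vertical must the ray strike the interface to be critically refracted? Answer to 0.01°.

At critical incidence the refracted ray runs along the interface (θ₂ = 90°), so sin θ_c = V₁/V₂.
θ_c = arcsin(2417/5846) = arcsin 0.4134 = 24.42°.

24.42°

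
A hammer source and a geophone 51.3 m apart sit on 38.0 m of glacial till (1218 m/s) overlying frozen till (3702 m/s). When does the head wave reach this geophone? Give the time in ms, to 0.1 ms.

72.8 ms

t = x/V₂ + 2h·√(V₂²−V₁²)/(V₁V₂).
√(V₂²−V₁²) = √(3702²−1218²) = 3495.9 m/s; delay term = 2·38.0·3495.9/(1218·3702) = 0.05892 s.
t = 51.3/3702 + 0.05892 = 0.07278 s.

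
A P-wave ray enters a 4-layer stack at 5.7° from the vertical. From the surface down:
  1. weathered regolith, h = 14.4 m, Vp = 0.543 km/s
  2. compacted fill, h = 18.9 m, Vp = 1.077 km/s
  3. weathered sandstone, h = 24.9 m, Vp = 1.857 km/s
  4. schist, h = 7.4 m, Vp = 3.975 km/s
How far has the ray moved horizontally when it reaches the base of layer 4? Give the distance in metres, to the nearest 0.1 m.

22.1 m

Apply Snell's law at each interface; in layer i the horizontal offset is hᵢ·tan θᵢ.
Layer 1: θ = 5.70°; offset = 14.4·tan 5.70° = 1.437 m.
Layer 2: sin θ = 1.077·sin 5.7°/0.543 = 0.1970, θ = 11.36°; offset = 18.9·tan 11.36° = 3.798 m.
Layer 3: sin θ = 1.857·sin 5.7°/0.543 = 0.3397, θ = 19.86°; offset = 24.9·tan 19.86° = 8.992 m.
Layer 4: sin θ = 3.975·sin 5.7°/0.543 = 0.7271, θ = 46.64°; offset = 7.4·tan 46.64° = 7.836 m.
Summing the layer offsets gives 22.064 m.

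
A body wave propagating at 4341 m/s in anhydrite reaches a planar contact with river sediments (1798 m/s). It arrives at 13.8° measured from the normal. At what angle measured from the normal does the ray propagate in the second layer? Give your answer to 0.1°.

5.7°

sin θ₁/V₁ = sin θ₂/V₂ ⇒ sin θ₂ = 1798·sin 13.8°/4341 = 1798·0.2385/4341 = 0.0988.
θ₂ = sin⁻¹(0.0988) = 5.67° (from vertical).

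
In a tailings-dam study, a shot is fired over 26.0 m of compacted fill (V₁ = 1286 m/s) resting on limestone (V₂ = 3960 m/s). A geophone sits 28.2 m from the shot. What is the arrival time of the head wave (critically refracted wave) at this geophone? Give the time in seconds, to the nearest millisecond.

θ_c = arcsin(V₁/V₂) = arcsin(1286/3960) = 18.95°, cos θ_c = 0.9458.
Intercept time tᵢ = 2h cos θ_c / V₁ = 2·26.0·0.9458/1286 = 0.03824 s.
t = x/V₂ + tᵢ = 28.2/3960 + 0.03824 = 0.04537 s.

0.045 s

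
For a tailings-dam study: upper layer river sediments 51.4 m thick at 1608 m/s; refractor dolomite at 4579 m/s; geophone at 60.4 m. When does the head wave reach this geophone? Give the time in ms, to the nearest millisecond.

t = x/V₂ + 2h·√(V₂²−V₁²)/(V₁V₂).
√(V₂²−V₁²) = √(4579²−1608²) = 4287.4 m/s; delay term = 2·51.4·4287.4/(1608·4579) = 0.05986 s.
t = 60.4/4579 + 0.05986 = 0.07305 s.

73 ms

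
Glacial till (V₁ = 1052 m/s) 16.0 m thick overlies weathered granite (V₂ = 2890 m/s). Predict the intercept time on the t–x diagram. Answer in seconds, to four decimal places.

θ_c = arcsin(V₁/V₂) = arcsin(1052/2890) = 21.35°; cos θ_c = 0.9314.
tᵢ = 2h·cos θ_c / V₁ = 2·16.0·0.9314 / 1052 = 0.02833 s.

0.0283 s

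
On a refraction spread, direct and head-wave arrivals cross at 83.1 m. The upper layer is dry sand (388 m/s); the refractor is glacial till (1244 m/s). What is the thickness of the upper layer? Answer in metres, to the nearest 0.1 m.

h = (x_cross/2)·√((V₂−V₁)/(V₂+V₁)).
(V₂−V₁)/(V₂+V₁) = (1244−388)/(1244+388) = 0.5245; √ = 0.7242.
h = (83.1/2)·0.7242 = 30.09 m.

30.1 m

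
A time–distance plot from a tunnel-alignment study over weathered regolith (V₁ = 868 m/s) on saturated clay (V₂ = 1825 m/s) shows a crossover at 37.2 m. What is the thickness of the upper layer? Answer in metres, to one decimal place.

h = (x_cross/2)·√((V₂−V₁)/(V₂+V₁)).
(V₂−V₁)/(V₂+V₁) = (1825−868)/(1825+868) = 0.3554; √ = 0.5961.
h = (37.2/2)·0.5961 = 11.09 m.

11.1 m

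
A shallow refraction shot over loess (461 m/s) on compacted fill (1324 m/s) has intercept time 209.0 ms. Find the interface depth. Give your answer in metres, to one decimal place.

h = tᵢ·V₁·V₂ / (2·√(V₂²−V₁²)).
√(V₂²−V₁²) = √(1324² − 461²) = 1241.2 m/s.
h = 0.209 s × 461 × 1324 / (2 × 1241.2) = 51.39 m.

51.4 m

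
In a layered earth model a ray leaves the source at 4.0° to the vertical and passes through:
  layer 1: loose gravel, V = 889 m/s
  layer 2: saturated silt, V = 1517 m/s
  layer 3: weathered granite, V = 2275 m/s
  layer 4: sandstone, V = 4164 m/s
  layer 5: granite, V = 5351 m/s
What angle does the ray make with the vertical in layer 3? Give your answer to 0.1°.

10.3°

Snell's law across each interface conserves sin θ / V, so sin θ_3 = V_3·sin θ₁/V₁.
sin θ_3 = 2275 × sin 4.0° / 889 = 0.1785.
θ_3 = 10.28° from the vertical.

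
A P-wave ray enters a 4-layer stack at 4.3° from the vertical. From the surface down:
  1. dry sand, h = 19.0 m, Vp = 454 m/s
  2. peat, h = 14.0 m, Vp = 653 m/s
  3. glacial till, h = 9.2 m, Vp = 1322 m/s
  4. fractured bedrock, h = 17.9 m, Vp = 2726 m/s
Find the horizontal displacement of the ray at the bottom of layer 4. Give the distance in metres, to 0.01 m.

Apply Snell's law at each interface; in layer i the horizontal offset is hᵢ·tan θᵢ.
Layer 1: θ = 4.30°; offset = 19.0·tan 4.30° = 1.4286 m.
Layer 2: sin θ = 653·sin 4.3°/454 = 0.1078, θ = 6.19°; offset = 14.0·tan 6.19° = 1.5187 m.
Layer 3: sin θ = 1322·sin 4.3°/454 = 0.2183, θ = 12.61°; offset = 9.2·tan 12.61° = 2.0583 m.
Layer 4: sin θ = 2726·sin 4.3°/454 = 0.4502, θ = 26.76°; offset = 17.9·tan 26.76° = 9.0250 m.
Σ offsets = 14.0305 m.

14.03 m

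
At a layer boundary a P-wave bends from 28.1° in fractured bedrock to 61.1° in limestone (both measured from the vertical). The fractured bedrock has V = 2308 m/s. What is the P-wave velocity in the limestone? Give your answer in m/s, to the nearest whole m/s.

4290 m/s

Snell's law: sin 28.1°/V₁ = sin 61.1°/V₂.
V₂ = V₁·sin 61.1°/sin 28.1° = 2308 × 1.8587 = 4289.85 m/s.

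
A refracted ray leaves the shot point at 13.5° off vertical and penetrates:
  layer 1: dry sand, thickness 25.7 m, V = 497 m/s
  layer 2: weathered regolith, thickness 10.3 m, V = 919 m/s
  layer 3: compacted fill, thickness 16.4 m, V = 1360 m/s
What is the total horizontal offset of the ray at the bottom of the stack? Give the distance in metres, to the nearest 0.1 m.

p = sin θ₁/V₁ = sin 13.5°/497 = 4.6971e-04 s/m is conserved through the stack.
Layer 1: θ = 13.50°; offset = 25.7·tan 13.50° = 6.170 m.
Layer 2: sin θ = p·919 = 0.4317 → θ = 25.57°; offset = 10.3·tan 25.57° = 4.929 m.
Layer 3: sin θ = p·1360 = 0.6388 → θ = 39.70°; offset = 16.4·tan 39.70° = 13.617 m.
Summing the layer offsets gives 24.716 m.

24.7 m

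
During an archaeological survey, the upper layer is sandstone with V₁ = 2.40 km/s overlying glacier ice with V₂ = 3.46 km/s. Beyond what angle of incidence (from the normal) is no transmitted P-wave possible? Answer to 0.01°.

At critical incidence the refracted ray runs along the interface (θ₂ = 90°), so sin θ_c = V₁/V₂.
θ_c = arcsin(2.40/3.46) = arcsin 0.6936 = 43.92°.

43.92°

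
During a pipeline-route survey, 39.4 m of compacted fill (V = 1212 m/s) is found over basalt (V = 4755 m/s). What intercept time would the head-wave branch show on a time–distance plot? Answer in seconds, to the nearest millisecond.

0.063 s

θ_c = arcsin(V₁/V₂) = arcsin(1212/4755) = 14.77°; cos θ_c = 0.9670.
tᵢ = 2h·cos θ_c / V₁ = 2·39.4·0.9670 / 1212 = 0.06287 s.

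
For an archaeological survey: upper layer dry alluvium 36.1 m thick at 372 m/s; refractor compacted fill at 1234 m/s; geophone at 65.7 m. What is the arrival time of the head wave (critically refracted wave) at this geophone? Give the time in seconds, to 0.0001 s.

t = x/V₂ + 2h·√(V₂²−V₁²)/(V₁V₂).
√(V₂²−V₁²) = √(1234²−372²) = 1176.6 m/s; delay term = 2·36.1·1176.6/(372·1234) = 0.18506 s.
t = 65.7/1234 + 0.18506 = 0.23830 s.

0.2383 s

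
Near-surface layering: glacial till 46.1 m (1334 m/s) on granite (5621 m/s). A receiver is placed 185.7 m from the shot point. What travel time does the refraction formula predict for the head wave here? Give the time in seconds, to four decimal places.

0.1002 s

θ_c = arcsin(V₁/V₂) = arcsin(1334/5621) = 13.73°, cos θ_c = 0.9714.
Intercept time tᵢ = 2h cos θ_c / V₁ = 2·46.1·0.9714/1334 = 0.06714 s.
t = x/V₂ + tᵢ = 185.7/5621 + 0.06714 = 0.10018 s.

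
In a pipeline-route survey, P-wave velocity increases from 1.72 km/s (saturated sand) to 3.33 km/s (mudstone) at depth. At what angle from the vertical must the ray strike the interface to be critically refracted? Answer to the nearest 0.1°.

Critical incidence: sin θ_c = V₁/V₂ = 1.72/3.33 = 0.5165.
θ_c = arcsin 0.5165 = 31.10°.

31.1°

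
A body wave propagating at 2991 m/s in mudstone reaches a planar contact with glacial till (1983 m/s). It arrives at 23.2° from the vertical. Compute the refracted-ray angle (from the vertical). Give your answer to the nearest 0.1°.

15.1°

sin θ₁/V₁ = sin θ₂/V₂ ⇒ sin θ₂ = 1983·sin 23.2°/2991 = 1983·0.3939/2991 = 0.2612.
θ₂ = sin⁻¹(0.2612) = 15.14° (from vertical).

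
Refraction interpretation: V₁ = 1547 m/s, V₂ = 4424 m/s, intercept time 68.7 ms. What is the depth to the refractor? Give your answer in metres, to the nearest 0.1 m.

56.7 m

h = tᵢ·V₁·V₂ / (2·√(V₂²−V₁²)).
√(V₂²−V₁²) = √(4424² − 1547²) = 4144.7 m/s.
h = 0.0687 s × 1547 × 4424 / (2 × 4144.7) = 56.72 m.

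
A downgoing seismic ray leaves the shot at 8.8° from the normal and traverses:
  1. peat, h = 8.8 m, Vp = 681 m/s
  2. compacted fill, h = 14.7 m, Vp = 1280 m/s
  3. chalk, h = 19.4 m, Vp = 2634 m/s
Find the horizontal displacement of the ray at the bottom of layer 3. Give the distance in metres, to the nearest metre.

20 m

Apply Snell's law at each interface; in layer i the horizontal offset is hᵢ·tan θᵢ.
Layer 1: θ = 8.80°; offset = 8.8·tan 8.80° = 1.362 m.
Layer 2: sin θ = 1280·sin 8.8°/681 = 0.2876, θ = 16.71°; offset = 14.7·tan 16.71° = 4.413 m.
Layer 3: sin θ = 2634·sin 8.8°/681 = 0.5917, θ = 36.28°; offset = 19.4·tan 36.28° = 14.240 m.
Summing the layer offsets gives 20.016 m.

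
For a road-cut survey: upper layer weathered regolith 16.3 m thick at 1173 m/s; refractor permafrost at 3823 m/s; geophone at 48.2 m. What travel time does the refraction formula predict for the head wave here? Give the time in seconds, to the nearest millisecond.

t = x/V₂ + 2h·√(V₂²−V₁²)/(V₁V₂).
√(V₂²−V₁²) = √(3823²−1173²) = 3638.6 m/s; delay term = 2·16.3·3638.6/(1173·3823) = 0.02645 s.
t = 48.2/3823 + 0.02645 = 0.03906 s.

0.039 s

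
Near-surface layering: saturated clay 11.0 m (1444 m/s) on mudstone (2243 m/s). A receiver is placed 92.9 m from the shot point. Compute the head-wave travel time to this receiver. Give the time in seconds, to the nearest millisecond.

0.053 s

t = x/V₂ + 2h·√(V₂²−V₁²)/(V₁V₂).
√(V₂²−V₁²) = √(2243²−1444²) = 1716.4 m/s; delay term = 2·11.0·1716.4/(1444·2243) = 0.01166 s.
t = 92.9/2243 + 0.01166 = 0.05308 s.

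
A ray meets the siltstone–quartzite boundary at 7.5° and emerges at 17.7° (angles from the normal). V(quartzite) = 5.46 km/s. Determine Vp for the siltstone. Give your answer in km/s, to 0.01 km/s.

2.34 km/s

sin 7.5° = 0.1305; sin 17.7° = 0.3040.
V₁ = V₂·(sin θ₁/sin θ₂) = 5.46·(0.1305/0.3040) = 2.34 km/s.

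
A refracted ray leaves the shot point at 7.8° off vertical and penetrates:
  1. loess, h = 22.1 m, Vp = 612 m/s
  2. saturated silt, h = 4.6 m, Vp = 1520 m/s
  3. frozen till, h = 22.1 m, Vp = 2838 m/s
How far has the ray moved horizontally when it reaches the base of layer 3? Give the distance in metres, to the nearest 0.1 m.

Ray parameter p = sin 7.8° / 612 m/s = 2.2176e-04 s/m.
Layer 1: θ = 7.80°; offset = 22.1·tan 7.80° = 3.027 m.
Layer 2: sin θ = p·1520 = 0.3371 → θ = 19.70°; offset = 4.6·tan 19.70° = 1.647 m.
Layer 3: sin θ = p·2838 = 0.6293 → θ = 39.00°; offset = 22.1·tan 39.00° = 17.898 m.
Total horizontal offset = 22.572 m.

22.6 m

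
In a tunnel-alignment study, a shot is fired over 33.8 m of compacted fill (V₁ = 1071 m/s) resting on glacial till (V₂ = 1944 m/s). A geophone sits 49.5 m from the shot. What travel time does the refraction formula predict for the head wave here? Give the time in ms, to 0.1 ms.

t = x/V₂ + 2h·√(V₂²−V₁²)/(V₁V₂).
√(V₂²−V₁²) = √(1944²−1071²) = 1622.4 m/s; delay term = 2·33.8·1622.4/(1071·1944) = 0.05268 s.
t = 49.5/1944 + 0.05268 = 0.07814 s.

78.1 ms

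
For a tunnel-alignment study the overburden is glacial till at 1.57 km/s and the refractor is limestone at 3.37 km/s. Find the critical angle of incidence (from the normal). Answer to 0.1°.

27.8°

At critical incidence the refracted ray runs along the interface (θ₂ = 90°), so sin θ_c = V₁/V₂.
θ_c = arcsin(1.57/3.37) = arcsin 0.4659 = 27.77°.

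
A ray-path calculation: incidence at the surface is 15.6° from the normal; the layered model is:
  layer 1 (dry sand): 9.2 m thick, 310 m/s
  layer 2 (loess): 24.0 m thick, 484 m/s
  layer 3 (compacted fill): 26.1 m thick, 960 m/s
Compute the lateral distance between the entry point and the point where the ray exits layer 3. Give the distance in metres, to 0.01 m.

Ray parameter p = sin 15.6° / 310 m/s = 8.6748e-04 s/m.
Layer 1: θ = 15.60°; offset = 9.2·tan 15.60° = 2.5687 m.
Layer 2: sin θ = p·484 = 0.4199 → θ = 24.83°; offset = 24.0·tan 24.83° = 11.1027 m.
Layer 3: sin θ = p·960 = 0.8328 → θ = 56.39°; offset = 26.1·tan 56.39° = 39.2625 m.
Total horizontal offset = 52.9339 m.

52.93 m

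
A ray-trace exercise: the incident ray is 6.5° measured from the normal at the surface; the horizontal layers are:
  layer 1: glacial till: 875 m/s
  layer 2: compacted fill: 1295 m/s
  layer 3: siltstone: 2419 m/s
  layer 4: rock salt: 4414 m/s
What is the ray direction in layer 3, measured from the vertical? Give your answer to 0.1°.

18.2°

Ray parameter p = sin 6.5° / 875 = 1.2938e-04 s/m.
sin θ_3 = p·V_3 = 1.2938e-04 × 2419 = 0.3130.
θ_3 = arcsin 0.3130 = 18.24°.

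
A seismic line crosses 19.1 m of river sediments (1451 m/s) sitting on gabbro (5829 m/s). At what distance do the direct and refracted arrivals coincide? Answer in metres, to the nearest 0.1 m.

x_cross = 2h·√((V₂+V₁)/(V₂−V₁)).
(V₂+V₁)/(V₂−V₁) = (5829+1451)/(5829−1451) = 1.6629; √ = 1.2895.
x_cross = 2·19.1·1.2895 = 49.26 m.

49.3 m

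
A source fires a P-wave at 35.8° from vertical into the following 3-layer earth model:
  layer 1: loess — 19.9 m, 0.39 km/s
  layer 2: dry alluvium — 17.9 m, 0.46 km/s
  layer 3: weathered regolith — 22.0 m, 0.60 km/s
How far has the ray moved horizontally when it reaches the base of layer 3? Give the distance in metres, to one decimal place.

76.8 m

Ray parameter p = sin 35.8° / 0.39 km/s = 1.4999e+00 s/km.
Layer 1: θ = 35.80°; offset = 19.9·tan 35.80° = 14.352 m.
Layer 2: sin θ = p·0.46 = 0.6900 → θ = 43.63°; offset = 17.9·tan 43.63° = 17.062 m.
Layer 3: sin θ = p·0.60 = 0.8999 → θ = 64.15°; offset = 22.0·tan 64.15° = 45.407 m.
Total horizontal offset = 76.821 m.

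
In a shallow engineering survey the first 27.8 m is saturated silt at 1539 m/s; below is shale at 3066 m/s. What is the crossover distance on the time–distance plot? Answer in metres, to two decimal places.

x_cross = 2h·√((V₂+V₁)/(V₂−V₁)).
(V₂+V₁)/(V₂−V₁) = (3066+1539)/(3066−1539) = 3.0157; √ = 1.7366.
x_cross = 2·27.8·1.7366 = 96.55 m.

96.55 m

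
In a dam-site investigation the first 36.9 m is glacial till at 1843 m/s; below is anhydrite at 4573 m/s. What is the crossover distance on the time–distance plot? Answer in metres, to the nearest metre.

113 m

x_cross = 2h·√((V₂+V₁)/(V₂−V₁)).
(V₂+V₁)/(V₂−V₁) = (4573+1843)/(4573−1843) = 2.3502; √ = 1.5330.
x_cross = 2·36.9·1.5330 = 113.14 m.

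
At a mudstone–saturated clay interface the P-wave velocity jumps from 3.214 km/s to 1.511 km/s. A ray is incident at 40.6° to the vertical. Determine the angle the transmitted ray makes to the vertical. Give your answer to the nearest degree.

sin θ₁/V₁ = sin θ₂/V₂ ⇒ sin θ₂ = 1.511·sin 40.6°/3.214 = 1.511·0.6508/3.214 = 0.3059.
θ₂ = sin⁻¹(0.3059) = 17.82° (from vertical).

18°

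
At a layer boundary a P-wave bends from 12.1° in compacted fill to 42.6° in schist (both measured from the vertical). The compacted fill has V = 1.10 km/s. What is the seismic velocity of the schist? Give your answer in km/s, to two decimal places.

Snell's law: sin 12.1°/V₁ = sin 42.6°/V₂.
V₂ = V₁·sin 42.6°/sin 12.1° = 1.10 × 3.2291 = 3.55 km/s.

3.55 km/s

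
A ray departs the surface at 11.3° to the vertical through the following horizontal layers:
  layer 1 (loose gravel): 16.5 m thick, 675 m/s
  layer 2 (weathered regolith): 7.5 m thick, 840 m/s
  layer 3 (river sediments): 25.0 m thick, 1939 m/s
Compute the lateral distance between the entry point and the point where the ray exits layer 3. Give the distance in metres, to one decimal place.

22.2 m

p = sin θ₁/V₁ = sin 11.3°/675 = 2.9029e-04 s/m is conserved through the stack.
Layer 1: θ = 11.30°; offset = 16.5·tan 11.30° = 3.297 m.
Layer 2: sin θ = p·840 = 0.2438 → θ = 14.11°; offset = 7.5·tan 14.11° = 1.886 m.
Layer 3: sin θ = p·1939 = 0.5629 → θ = 34.25°; offset = 25.0·tan 34.25° = 17.025 m.
Σ offsets = 22.208 m.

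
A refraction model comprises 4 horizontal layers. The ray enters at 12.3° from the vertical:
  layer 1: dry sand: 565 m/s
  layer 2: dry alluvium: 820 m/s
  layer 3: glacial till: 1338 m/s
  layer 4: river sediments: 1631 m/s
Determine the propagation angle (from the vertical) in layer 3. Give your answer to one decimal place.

Snell's law across each interface conserves sin θ / V, so sin θ_3 = V_3·sin θ₁/V₁.
sin θ_3 = 1338 × sin 12.3° / 565 = 0.5045.
θ_3 = 30.30° from the vertical.

30.3°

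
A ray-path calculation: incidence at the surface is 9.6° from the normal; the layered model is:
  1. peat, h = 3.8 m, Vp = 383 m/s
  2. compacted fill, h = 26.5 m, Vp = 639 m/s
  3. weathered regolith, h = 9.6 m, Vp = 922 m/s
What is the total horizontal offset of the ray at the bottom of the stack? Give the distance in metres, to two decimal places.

Apply Snell's law at each interface; in layer i the horizontal offset is hᵢ·tan θᵢ.
Layer 1: θ = 9.60°; offset = 3.8·tan 9.60° = 0.6427 m.
Layer 2: sin θ = 639·sin 9.6°/383 = 0.2782, θ = 16.16°; offset = 26.5·tan 16.16° = 7.6764 m.
Layer 3: sin θ = 922·sin 9.6°/383 = 0.4015, θ = 23.67°; offset = 9.6·tan 23.67° = 4.2081 m.
Σ offsets = 12.5272 m.

12.53 m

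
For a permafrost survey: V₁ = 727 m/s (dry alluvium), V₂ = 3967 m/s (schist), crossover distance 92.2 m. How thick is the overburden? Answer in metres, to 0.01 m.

38.30 m

h = (x_cross/2)·√((V₂−V₁)/(V₂+V₁)).
(V₂−V₁)/(V₂+V₁) = (3967−727)/(3967+727) = 0.6902; √ = 0.8308.
h = (92.2/2)·0.8308 = 38.30 m.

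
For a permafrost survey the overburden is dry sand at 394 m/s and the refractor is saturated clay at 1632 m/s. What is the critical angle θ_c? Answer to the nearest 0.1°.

14.0°

At critical incidence the refracted ray runs along the interface (θ₂ = 90°), so sin θ_c = V₁/V₂.
θ_c = arcsin(394/1632) = arcsin 0.2414 = 13.97°.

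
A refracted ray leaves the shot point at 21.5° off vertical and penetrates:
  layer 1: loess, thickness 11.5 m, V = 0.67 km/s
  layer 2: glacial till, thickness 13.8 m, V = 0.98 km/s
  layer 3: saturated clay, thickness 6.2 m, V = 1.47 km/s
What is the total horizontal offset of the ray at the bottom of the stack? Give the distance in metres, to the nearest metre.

22 m

Ray parameter p = sin 21.5° / 0.67 km/s = 5.4702e-01 s/km.
Layer 1: θ = 21.50°; offset = 11.5·tan 21.50° = 4.530 m.
Layer 2: sin θ = p·0.98 = 0.5361 → θ = 32.42°; offset = 13.8·tan 32.42° = 8.763 m.
Layer 3: sin θ = p·1.47 = 0.8041 → θ = 53.52°; offset = 6.2·tan 53.52° = 8.386 m.
Summing the layer offsets gives 21.680 m.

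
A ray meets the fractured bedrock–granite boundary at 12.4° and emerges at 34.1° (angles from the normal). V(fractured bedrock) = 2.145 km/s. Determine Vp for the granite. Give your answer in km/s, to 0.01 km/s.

5.60 km/s

sin 12.4° = 0.2147; sin 34.1° = 0.5606.
V₂ = V₁·(sin θ₂/sin θ₁) = 2.145·(0.5606/0.2147) = 5.60 km/s.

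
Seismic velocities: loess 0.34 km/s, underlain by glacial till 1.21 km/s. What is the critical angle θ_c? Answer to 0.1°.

16.3°

Critical incidence: sin θ_c = V₁/V₂ = 0.34/1.21 = 0.2810.
θ_c = arcsin 0.2810 = 16.32°.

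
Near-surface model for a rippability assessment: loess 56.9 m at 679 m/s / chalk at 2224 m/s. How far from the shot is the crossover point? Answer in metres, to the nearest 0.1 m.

θ_c = arcsin(679/2224) = 17.78°, so cos θ_c = 0.9523 and tᵢ = 2h cos θ_c/V₁ = 0.1596 s.
At crossover x/V₁ = x/V₂ + tᵢ ⇒ x = tᵢ/(1/V₁ − 1/V₂) = 0.15960/(1.4728e-03 − 4.4964e-04) = 155.99 m.

156.0 m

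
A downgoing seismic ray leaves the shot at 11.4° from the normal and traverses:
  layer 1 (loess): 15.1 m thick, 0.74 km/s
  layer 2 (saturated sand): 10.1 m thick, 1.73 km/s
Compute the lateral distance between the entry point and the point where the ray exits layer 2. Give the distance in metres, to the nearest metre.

Ray parameter p = sin 11.4° / 0.74 km/s = 2.6710e-01 s/km.
Layer 1: θ = 11.40°; offset = 15.1·tan 11.40° = 3.045 m.
Layer 2: sin θ = p·1.73 = 0.4621 → θ = 27.52°; offset = 10.1·tan 27.52° = 5.263 m.
Σ offsets = 8.307 m.

8 m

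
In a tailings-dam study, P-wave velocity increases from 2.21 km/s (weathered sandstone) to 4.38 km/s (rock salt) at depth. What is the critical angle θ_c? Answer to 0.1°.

30.3°

Critical incidence: sin θ_c = V₁/V₂ = 2.21/4.38 = 0.5046.
θ_c = arcsin 0.5046 = 30.30°.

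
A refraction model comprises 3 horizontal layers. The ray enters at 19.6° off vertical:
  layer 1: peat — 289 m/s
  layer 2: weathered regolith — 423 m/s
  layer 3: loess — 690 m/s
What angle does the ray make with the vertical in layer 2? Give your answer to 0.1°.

Snell's law across each interface conserves sin θ / V, so sin θ_2 = V_2·sin θ₁/V₁.
sin θ_2 = 423 × sin 19.6° / 289 = 0.4910.
θ_2 = 29.41° from the vertical.

29.4°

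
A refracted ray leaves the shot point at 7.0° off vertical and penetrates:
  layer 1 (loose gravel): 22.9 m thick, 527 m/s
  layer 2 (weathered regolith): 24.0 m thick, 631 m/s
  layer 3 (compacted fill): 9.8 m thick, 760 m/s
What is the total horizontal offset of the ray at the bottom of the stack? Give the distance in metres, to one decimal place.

Ray parameter p = sin 7.0° / 527 m/s = 2.3125e-04 s/m.
Layer 1: θ = 7.00°; offset = 22.9·tan 7.00° = 2.812 m.
Layer 2: sin θ = p·631 = 0.1459 → θ = 8.39°; offset = 24.0·tan 8.39° = 3.540 m.
Layer 3: sin θ = p·760 = 0.1758 → θ = 10.12°; offset = 9.8·tan 10.12° = 1.750 m.
Summing the layer offsets gives 8.101 m.

8.1 m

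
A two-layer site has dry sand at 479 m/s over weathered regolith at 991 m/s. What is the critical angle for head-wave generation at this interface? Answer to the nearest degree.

Critical incidence: sin θ_c = V₁/V₂ = 479/991 = 0.4834.
θ_c = arcsin 0.4834 = 28.90°.

29°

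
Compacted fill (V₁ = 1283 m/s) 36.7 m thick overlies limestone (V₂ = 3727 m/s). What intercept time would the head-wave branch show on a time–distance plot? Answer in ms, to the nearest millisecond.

θ_c = arcsin(V₁/V₂) = arcsin(1283/3727) = 20.14°; cos θ_c = 0.9389.
tᵢ = 2h·cos θ_c / V₁ = 2·36.7·0.9389 / 1283 = 0.05371 s.

54 ms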